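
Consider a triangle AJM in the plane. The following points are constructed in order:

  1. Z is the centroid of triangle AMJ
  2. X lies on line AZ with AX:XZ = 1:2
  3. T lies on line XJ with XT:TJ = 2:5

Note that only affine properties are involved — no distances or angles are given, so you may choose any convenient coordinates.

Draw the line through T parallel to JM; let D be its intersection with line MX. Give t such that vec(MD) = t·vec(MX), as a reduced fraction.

t = 5/7

Work in coordinates with A = (0, 0), J = (1, 0), M = (0, 1).
1. Z is the centroid of triangle AMJ ⇒ Z = (1/3, 1/3)
2. X lies on line AZ with AX:XZ = 1:2 ⇒ X = (1/9, 1/9)
3. T lies on line XJ with XT:TJ = 2:5 ⇒ T = (23/63, 5/63)
through T parallel to JM: direction (-1, 1); meets MX at D = (5/63, 23/63)
D = M + t·(X−M) with t = 5/7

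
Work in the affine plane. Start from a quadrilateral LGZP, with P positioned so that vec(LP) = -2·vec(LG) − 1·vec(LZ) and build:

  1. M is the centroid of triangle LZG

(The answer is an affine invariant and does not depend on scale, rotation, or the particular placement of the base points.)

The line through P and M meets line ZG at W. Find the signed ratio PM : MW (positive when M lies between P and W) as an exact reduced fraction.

PM:MW = 11

Work in coordinates with L = (0, 0), G = (1, 0), Z = (0, 1), P = (-2, -1).
1. M is the centroid of triangle LZG ⇒ M = (1/3, 1/3)
line PM meets ZG at W = (6/11, 5/11)
M = P + t·(W−P) with t = 11/12, so PM:MW = 11/12:1/12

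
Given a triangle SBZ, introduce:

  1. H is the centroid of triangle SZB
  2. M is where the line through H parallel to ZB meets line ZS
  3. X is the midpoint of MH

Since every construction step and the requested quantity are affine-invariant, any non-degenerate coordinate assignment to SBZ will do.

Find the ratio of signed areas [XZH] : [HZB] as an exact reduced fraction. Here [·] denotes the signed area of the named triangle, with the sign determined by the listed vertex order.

Set S = (0, 0), B = (1, 0), Z = (0, 1); any affine frame gives the same invariant.
1. H is the centroid of triangle SZB ⇒ H = (1/3, 1/3)
2. M is where the line through H parallel to ZB meets line ZS ⇒ M = (0, 2/3)
3. X is the midpoint of MH ⇒ X = (1/6, 1/2)
2·[XZH] = -1/18, 2·[HZB] = -1/3
[XZH]:[HZB] = -1/18:-1/3 = 1/6

[XZH]:[HZB] = 1/6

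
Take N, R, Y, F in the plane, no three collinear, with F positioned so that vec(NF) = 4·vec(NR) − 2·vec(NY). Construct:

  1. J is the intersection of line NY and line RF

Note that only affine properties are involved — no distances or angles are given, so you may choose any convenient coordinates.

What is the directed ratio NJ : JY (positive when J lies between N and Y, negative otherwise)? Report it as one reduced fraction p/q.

Set N = (0, 0), R = (1, 0), Y = (0, 1), F = (4, -2); any affine frame gives the same invariant.
1. J is the intersection of line NY and line RF ⇒ J = (0, 2/3)
J = N + t·(Y−N) with t = 2/3, so NJ:JY = t:(1−t) = 2/3:1/3

NJ:JY = 2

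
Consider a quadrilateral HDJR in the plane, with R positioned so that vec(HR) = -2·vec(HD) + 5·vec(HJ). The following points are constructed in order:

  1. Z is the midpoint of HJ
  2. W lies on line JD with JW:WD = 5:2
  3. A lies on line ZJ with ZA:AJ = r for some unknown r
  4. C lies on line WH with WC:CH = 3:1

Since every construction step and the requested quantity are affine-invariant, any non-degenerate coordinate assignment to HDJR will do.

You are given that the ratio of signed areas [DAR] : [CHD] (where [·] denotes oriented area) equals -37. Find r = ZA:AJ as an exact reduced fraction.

r = 4/3

Assign H = (0, 0), D = (1, 0), J = (0, 1), R = (-2, 5) — the answer is frame-independent, so this choice is without loss of generality.
1. Z is the midpoint of HJ ⇒ Z = (0, 1/2)
2. W lies on line JD with JW:WD = 5:2 ⇒ W = (5/7, 2/7)
3. With ZA:AJ = r, write λ = r/(r+1) so A = Z + λ·(J−Z); A is affine-linear in λ
4. C lies on line WH with WC:CH = 3:1 ⇒ C = (5/28, 1/14)
Every point depending on A is an affine combination of A and λ-independent points, so each such coordinate is linear in λ; the λ² term in each signed area is a multiple of (J−Z)×(J−Z) = 0, so 2·[DAR] and 2·[CHD] are each linear in λ. Evaluating at λ=0 and λ=1:
  2·[DAR] = 3/2·λ − 7/2,   2·[CHD] = 1/14
So [DAR]:[CHD] = (3/2·λ − 7/2) / (1/14). Setting this equal to -37:
  3/2·λ − 7/2 = -37·(1/14)  ⇒  λ = 4/7
Then r = λ/(1−λ) = (4/7)/(3/7) = 4/3. Check: with r = 4/3, A = (0, 11/14) and [DAR]:[CHD] = -37 as required.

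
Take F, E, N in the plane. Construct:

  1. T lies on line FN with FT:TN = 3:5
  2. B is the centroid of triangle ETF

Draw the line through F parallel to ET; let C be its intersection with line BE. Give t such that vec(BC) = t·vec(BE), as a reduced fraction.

t = -2

Choose coordinates F = (0, 0), E = (1, 0), N = (0, 1).
1. T lies on line FN with FT:TN = 3:5 ⇒ T = (0, 3/8)
2. B is the centroid of triangle ETF ⇒ B = (1/3, 1/8)
through F parallel to ET: direction (-1, 3/8); meets BE at C = (-1, 3/8)
C = B + t·(E−B) with t = -2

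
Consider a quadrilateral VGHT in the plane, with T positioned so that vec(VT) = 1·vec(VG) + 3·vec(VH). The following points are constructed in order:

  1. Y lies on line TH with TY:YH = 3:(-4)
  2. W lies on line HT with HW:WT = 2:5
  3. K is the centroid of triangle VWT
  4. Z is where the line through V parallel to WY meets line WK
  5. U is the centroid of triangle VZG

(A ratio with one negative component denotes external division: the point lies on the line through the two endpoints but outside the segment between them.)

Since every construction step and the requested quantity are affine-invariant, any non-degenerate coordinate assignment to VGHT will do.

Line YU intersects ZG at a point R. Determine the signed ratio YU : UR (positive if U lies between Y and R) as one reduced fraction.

Work in coordinates with V = (0, 0), G = (1, 0), H = (0, 1), T = (1, 3).
1. Y lies on line TH with TY:YH = 3:(-4) ⇒ Y = (4, 9)
2. W lies on line HT with HW:WT = 2:5 ⇒ W = (2/7, 11/7)
3. K is the centroid of triangle VWT ⇒ K = (3/7, 32/21)
4. Z is where the line through V parallel to WY meets line WK ⇒ Z = (5/7, 10/7)
5. U is the centroid of triangle VZG ⇒ U = (4/7, 10/21)
line YU meets ZG at R = (428/539, 555/539)
U = Y + t·(R−Y) with t = 77/72, so YU:UR = 77/72:-5/72

YU:UR = -77/5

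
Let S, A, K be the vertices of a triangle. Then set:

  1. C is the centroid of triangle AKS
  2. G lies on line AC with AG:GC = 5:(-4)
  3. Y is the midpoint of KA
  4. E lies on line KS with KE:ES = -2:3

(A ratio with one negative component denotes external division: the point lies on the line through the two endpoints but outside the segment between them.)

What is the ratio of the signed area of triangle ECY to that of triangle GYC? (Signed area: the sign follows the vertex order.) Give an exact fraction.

Work in coordinates with S = (0, 0), A = (1, 0), K = (0, 1).
1. C is the centroid of triangle AKS ⇒ C = (1/3, 1/3)
2. G lies on line AC with AG:GC = 5:(-4) ⇒ G = (-7/3, 5/3)
3. Y is the midpoint of KA ⇒ Y = (1/2, 1/2)
4. E lies on line KS with KE:ES = -2:3 ⇒ E = (0, 3)
2·[ECY] = 1/2, 2·[GYC] = -2/3
[ECY]:[GYC] = 1/2:-2/3 = -3/4

[ECY]:[GYC] = -3/4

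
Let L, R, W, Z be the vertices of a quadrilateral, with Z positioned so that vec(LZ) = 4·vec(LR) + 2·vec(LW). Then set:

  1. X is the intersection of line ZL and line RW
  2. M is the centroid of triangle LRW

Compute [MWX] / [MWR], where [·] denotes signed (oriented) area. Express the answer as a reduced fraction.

[MWX]:[MWR] = 2/3

Set L = (0, 0), R = (1, 0), W = (0, 1), Z = (4, 2); any affine frame gives the same invariant.
1. X is the intersection of line ZL and line RW ⇒ X = (2/3, 1/3)
2. M is the centroid of triangle LRW ⇒ M = (1/3, 1/3)
2·[MWX] = -2/9, 2·[MWR] = -1/3
[MWX]:[MWR] = -2/9:-1/3 = 2/3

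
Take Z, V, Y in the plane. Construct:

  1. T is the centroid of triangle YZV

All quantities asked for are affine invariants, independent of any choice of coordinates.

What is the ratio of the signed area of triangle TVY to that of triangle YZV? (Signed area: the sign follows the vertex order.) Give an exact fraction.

[TVY]:[YZV] = 1/3

Assign Z = (0, 0), V = (1, 0), Y = (0, 1) — the answer is frame-independent, so this choice is without loss of generality.
1. T is the centroid of triangle YZV ⇒ T = (1/3, 1/3)
2·[TVY] = 1/3, 2·[YZV] = 1
[TVY]:[YZV] = 1/3:1 = 1/3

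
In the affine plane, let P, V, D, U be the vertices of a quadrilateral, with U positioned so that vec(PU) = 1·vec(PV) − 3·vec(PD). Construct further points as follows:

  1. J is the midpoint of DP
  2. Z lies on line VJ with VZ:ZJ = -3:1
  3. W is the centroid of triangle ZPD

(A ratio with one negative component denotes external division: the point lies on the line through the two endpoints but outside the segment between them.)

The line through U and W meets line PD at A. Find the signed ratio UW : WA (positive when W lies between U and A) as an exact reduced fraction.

UW:WA = -7

Choose coordinates P = (0, 0), V = (1, 0), D = (0, 1), U = (1, -3).
1. J is the midpoint of DP ⇒ J = (0, 1/2)
2. Z lies on line VJ with VZ:ZJ = -3:1 ⇒ Z = (-1/2, 3/4)
3. W is the centroid of triangle ZPD ⇒ W = (-1/6, 7/12)
line UW meets PD at A = (0, 1/14)
W = U + t·(A−U) with t = 7/6, so UW:WA = 7/6:-1/6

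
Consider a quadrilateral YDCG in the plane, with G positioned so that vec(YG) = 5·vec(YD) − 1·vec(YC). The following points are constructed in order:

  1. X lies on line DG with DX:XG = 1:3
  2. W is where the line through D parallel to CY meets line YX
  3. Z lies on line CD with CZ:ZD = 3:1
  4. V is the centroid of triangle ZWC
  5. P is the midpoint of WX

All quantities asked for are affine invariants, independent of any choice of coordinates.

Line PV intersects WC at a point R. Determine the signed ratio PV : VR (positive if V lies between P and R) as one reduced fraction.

PV:VR = 15

Set Y = (0, 0), D = (1, 0), C = (0, 1), G = (5, -1); any affine frame gives the same invariant.
1. X lies on line DG with DX:XG = 1:3 ⇒ X = (2, -1/4)
2. W is where the line through D parallel to CY meets line YX ⇒ W = (1, -1/8)
3. Z lies on line CD with CZ:ZD = 3:1 ⇒ Z = (3/4, 1/4)
4. V is the centroid of triangle ZWC ⇒ V = (7/12, 3/8)
5. P is the midpoint of WX ⇒ P = (3/2, -3/16)
line PV meets WC at R = (47/90, 33/80)
V = P + t·(R−P) with t = 15/16, so PV:VR = 15/16:1/16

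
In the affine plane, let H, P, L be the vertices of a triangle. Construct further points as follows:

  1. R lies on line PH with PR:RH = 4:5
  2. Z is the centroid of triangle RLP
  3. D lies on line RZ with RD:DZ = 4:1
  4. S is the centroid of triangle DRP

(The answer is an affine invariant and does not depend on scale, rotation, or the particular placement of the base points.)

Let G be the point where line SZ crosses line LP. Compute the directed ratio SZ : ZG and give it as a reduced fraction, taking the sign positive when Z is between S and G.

Work in coordinates with H = (0, 0), P = (1, 0), L = (0, 1).
1. R lies on line PH with PR:RH = 4:5 ⇒ R = (5/9, 0)
2. Z is the centroid of triangle RLP ⇒ Z = (14/27, 1/3)
3. D lies on line RZ with RD:DZ = 4:1 ⇒ D = (71/135, 4/15)
4. S is the centroid of triangle DRP ⇒ S = (281/405, 4/45)
line SZ meets LP at G = (1/7, 6/7)
Z = S + t·(G−S) with t = 7/22, so SZ:ZG = 7/22:15/22

SZ:ZG = 7/15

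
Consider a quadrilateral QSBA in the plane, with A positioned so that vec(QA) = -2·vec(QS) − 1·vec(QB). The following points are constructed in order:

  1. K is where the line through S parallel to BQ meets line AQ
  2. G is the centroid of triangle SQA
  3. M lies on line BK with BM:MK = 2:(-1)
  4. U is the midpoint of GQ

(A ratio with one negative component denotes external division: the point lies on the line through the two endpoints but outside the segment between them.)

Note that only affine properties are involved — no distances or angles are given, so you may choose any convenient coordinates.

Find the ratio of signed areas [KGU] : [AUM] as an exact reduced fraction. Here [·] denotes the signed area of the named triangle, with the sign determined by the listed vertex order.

[KGU]:[AUM] = 1/18

Work in coordinates with Q = (0, 0), S = (1, 0), B = (0, 1), A = (-2, -1).
1. K is where the line through S parallel to BQ meets line AQ ⇒ K = (1, 1/2)
2. G is the centroid of triangle SQA ⇒ G = (-1/3, -1/3)
3. M lies on line BK with BM:MK = 2:(-1) ⇒ M = (2, 0)
4. U is the midpoint of GQ ⇒ U = (-1/6, -1/6)
2·[KGU] = -1/12, 2·[AUM] = -3/2
[KGU]:[AUM] = -1/12:-3/2 = 1/18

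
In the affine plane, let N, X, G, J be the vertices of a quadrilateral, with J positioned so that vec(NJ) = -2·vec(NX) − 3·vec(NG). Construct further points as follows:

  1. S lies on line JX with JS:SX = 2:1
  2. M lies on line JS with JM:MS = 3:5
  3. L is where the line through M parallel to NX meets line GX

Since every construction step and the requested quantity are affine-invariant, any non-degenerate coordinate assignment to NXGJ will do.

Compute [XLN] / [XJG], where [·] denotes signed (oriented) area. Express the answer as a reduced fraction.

Set N = (0, 0), X = (1, 0), G = (0, 1), J = (-2, -3); any affine frame gives the same invariant.
1. S lies on line JX with JS:SX = 2:1 ⇒ S = (0, -1)
2. M lies on line JS with JM:MS = 3:5 ⇒ M = (-5/4, -9/4)
3. L is where the line through M parallel to NX meets line GX ⇒ L = (13/4, -9/4)
2·[XLN] = -9/4, 2·[XJG] = -6
[XLN]:[XJG] = -9/4:-6 = 3/8

[XLN]:[XJG] = 3/8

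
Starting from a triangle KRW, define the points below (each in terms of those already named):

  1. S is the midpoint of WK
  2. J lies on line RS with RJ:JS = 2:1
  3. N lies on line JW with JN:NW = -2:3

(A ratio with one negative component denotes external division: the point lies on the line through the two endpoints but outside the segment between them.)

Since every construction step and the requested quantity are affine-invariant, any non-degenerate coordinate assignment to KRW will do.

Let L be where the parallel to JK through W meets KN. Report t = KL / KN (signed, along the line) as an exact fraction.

t = -1/2

Choose coordinates K = (0, 0), R = (1, 0), W = (0, 1).
1. S is the midpoint of WK ⇒ S = (0, 1/2)
2. J lies on line RS with RJ:JS = 2:1 ⇒ J = (1/3, 1/3)
3. N lies on line JW with JN:NW = -2:3 ⇒ N = (1, -1)
through W parallel to JK: direction (-1/3, -1/3); meets KN at L = (-1/2, 1/2)
L = K + t·(N−K) with t = -1/2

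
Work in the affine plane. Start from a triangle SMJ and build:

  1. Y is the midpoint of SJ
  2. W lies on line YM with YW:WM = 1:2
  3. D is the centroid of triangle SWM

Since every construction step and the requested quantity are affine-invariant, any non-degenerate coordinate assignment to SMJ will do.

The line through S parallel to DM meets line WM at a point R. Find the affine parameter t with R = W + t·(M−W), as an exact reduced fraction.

Set S = (0, 0), M = (1, 0), J = (0, 1); any affine frame gives the same invariant.
1. Y is the midpoint of SJ ⇒ Y = (0, 1/2)
2. W lies on line YM with YW:WM = 1:2 ⇒ W = (1/3, 1/3)
3. D is the centroid of triangle SWM ⇒ D = (4/9, 1/9)
through S parallel to DM: direction (5/9, -1/9); meets WM at R = (5/3, -1/3)
R = W + t·(M−W) with t = 2

t = 2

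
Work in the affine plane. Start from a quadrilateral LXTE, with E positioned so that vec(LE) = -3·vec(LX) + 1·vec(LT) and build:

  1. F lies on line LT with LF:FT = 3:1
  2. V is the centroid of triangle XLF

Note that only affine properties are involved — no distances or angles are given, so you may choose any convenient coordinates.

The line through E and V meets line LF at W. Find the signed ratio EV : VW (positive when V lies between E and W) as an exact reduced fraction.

Set L = (0, 0), X = (1, 0), T = (0, 1), E = (-3, 1); any affine frame gives the same invariant.
1. F lies on line LT with LF:FT = 3:1 ⇒ F = (0, 3/4)
2. V is the centroid of triangle XLF ⇒ V = (1/3, 1/4)
line EV meets LF at W = (0, 13/40)
V = E + t·(W−E) with t = 10/9, so EV:VW = 10/9:-1/9

EV:VW = -10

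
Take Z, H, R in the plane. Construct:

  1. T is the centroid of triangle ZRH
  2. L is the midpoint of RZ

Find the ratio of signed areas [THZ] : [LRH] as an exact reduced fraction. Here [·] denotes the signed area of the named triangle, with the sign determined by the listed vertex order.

Choose coordinates Z = (0, 0), H = (1, 0), R = (0, 1).
1. T is the centroid of triangle ZRH ⇒ T = (1/3, 1/3)
2. L is the midpoint of RZ ⇒ L = (0, 1/2)
2·[THZ] = -1/3, 2·[LRH] = -1/2
[THZ]:[LRH] = -1/3:-1/2 = 2/3

[THZ]:[LRH] = 2/3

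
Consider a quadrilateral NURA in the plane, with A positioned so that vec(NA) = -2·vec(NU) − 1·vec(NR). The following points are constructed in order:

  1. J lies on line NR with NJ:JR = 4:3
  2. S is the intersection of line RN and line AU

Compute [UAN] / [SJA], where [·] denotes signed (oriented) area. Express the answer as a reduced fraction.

[UAN]:[SJA] = -21/38

Choose coordinates N = (0, 0), U = (1, 0), R = (0, 1), A = (-2, -1).
1. J lies on line NR with NJ:JR = 4:3 ⇒ J = (0, 4/7)
2. S is the intersection of line RN and line AU ⇒ S = (0, -1/3)
2·[UAN] = -1, 2·[SJA] = 38/21
[UAN]:[SJA] = -1:38/21 = -21/38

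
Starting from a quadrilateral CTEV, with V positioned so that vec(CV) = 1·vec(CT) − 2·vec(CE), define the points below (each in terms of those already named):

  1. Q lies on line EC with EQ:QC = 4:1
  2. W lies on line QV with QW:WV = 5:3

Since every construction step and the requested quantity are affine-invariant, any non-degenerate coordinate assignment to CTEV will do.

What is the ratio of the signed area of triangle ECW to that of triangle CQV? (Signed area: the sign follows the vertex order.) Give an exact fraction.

Set C = (0, 0), T = (1, 0), E = (0, 1), V = (1, -2); any affine frame gives the same invariant.
1. Q lies on line EC with EQ:QC = 4:1 ⇒ Q = (0, 1/5)
2. W lies on line QV with QW:WV = 5:3 ⇒ W = (5/8, -47/40)
2·[ECW] = 5/8, 2·[CQV] = -1/5
[ECW]:[CQV] = 5/8:-1/5 = -25/8

[ECW]:[CQV] = -25/8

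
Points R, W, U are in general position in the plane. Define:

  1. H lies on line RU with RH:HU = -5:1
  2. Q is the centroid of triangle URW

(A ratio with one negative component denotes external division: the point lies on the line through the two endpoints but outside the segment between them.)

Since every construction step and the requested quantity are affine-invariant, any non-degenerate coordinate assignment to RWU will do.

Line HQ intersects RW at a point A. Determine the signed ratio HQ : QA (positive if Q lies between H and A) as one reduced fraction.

HQ:QA = 11/4

Choose coordinates R = (0, 0), W = (1, 0), U = (0, 1).
1. H lies on line RU with RH:HU = -5:1 ⇒ H = (0, 5/4)
2. Q is the centroid of triangle URW ⇒ Q = (1/3, 1/3)
line HQ meets RW at A = (5/11, 0)
Q = H + t·(A−H) with t = 11/15, so HQ:QA = 11/15:4/15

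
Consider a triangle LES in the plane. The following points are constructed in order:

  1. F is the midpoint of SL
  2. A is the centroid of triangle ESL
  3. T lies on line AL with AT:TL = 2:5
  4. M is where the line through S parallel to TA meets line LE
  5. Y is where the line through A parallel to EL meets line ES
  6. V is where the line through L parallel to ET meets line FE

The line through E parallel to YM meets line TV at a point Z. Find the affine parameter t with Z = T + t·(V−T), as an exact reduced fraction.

Assign L = (0, 0), E = (1, 0), S = (0, 1) — the answer is frame-independent, so this choice is without loss of generality.
1. F is the midpoint of SL ⇒ F = (0, 1/2)
2. A is the centroid of triangle ESL ⇒ A = (1/3, 1/3)
3. T lies on line AL with AT:TL = 2:5 ⇒ T = (5/21, 5/21)
4. M is where the line through S parallel to TA meets line LE ⇒ M = (-1, 0)
5. Y is where the line through A parallel to EL meets line ES ⇒ Y = (2/3, 1/3)
6. V is where the line through L parallel to ET meets line FE ⇒ V = (8/3, -5/6)
through E parallel to YM: direction (-5/3, -1/3); meets TV at Z = (277/327, -10/327)
Z = T + t·(V−T) with t = 82/327

t = 82/327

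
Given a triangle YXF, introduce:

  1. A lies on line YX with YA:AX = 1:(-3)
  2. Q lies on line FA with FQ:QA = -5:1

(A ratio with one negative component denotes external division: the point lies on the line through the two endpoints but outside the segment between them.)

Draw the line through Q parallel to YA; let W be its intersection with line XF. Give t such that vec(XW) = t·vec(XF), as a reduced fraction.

t = -1/4

Set Y = (0, 0), X = (1, 0), F = (0, 1); any affine frame gives the same invariant.
1. A lies on line YX with YA:AX = 1:(-3) ⇒ A = (-1/2, 0)
2. Q lies on line FA with FQ:QA = -5:1 ⇒ Q = (-5/8, -1/4)
through Q parallel to YA: direction (-1/2, 0); meets XF at W = (5/4, -1/4)
W = X + t·(F−X) with t = -1/4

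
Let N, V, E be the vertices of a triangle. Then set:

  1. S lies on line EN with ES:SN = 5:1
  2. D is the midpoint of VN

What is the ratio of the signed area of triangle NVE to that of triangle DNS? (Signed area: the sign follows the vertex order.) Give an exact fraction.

Choose coordinates N = (0, 0), V = (1, 0), E = (0, 1).
1. S lies on line EN with ES:SN = 5:1 ⇒ S = (0, 1/6)
2. D is the midpoint of VN ⇒ D = (1/2, 0)
2·[NVE] = 1, 2·[DNS] = -1/12
[NVE]:[DNS] = 1:-1/12 = -12

[NVE]:[DNS] = -12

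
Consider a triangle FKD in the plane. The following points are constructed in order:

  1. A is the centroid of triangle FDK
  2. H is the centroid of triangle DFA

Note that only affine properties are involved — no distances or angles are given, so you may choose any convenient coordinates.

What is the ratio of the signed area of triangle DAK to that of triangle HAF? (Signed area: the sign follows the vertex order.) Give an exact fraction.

Assign F = (0, 0), K = (1, 0), D = (0, 1) — the answer is frame-independent, so this choice is without loss of generality.
1. A is the centroid of triangle FDK ⇒ A = (1/3, 1/3)
2. H is the centroid of triangle DFA ⇒ H = (1/9, 4/9)
2·[DAK] = 1/3, 2·[HAF] = -1/9
[DAK]:[HAF] = 1/3:-1/9 = -3

[DAK]:[HAF] = -3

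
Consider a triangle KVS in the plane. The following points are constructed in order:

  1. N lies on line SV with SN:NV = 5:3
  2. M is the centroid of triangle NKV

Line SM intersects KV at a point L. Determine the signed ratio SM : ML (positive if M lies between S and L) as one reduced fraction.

Set K = (0, 0), V = (1, 0), S = (0, 1); any affine frame gives the same invariant.
1. N lies on line SV with SN:NV = 5:3 ⇒ N = (5/8, 3/8)
2. M is the centroid of triangle NKV ⇒ M = (13/24, 1/8)
line SM meets KV at L = (13/21, 0)
M = S + t·(L−S) with t = 7/8, so SM:ML = 7/8:1/8

SM:ML = 7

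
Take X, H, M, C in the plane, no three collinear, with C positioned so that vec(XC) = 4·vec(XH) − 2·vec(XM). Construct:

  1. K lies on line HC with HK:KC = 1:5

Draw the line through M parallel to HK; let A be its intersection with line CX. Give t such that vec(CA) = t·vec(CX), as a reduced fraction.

t = -1/2

Set X = (0, 0), H = (1, 0), M = (0, 1), C = (4, -2); any affine frame gives the same invariant.
1. K lies on line HC with HK:KC = 1:5 ⇒ K = (3/2, -1/3)
through M parallel to HK: direction (1/2, -1/3); meets CX at A = (6, -3)
A = C + t·(X−C) with t = -1/2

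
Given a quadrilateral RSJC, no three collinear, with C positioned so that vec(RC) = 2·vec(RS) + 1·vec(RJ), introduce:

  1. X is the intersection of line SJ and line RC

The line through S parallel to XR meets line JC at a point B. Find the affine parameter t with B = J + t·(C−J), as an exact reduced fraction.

t = 3/2

Choose coordinates R = (0, 0), S = (1, 0), J = (0, 1), C = (2, 1).
1. X is the intersection of line SJ and line RC ⇒ X = (2/3, 1/3)
through S parallel to XR: direction (-2/3, -1/3); meets JC at B = (3, 1)
B = J + t·(C−J) with t = 3/2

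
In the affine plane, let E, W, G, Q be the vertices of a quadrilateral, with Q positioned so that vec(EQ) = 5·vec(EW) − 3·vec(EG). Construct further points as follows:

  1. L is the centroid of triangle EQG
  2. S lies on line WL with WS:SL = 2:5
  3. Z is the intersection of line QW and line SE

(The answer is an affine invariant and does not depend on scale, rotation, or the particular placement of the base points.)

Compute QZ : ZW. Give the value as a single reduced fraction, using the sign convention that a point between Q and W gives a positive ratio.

Choose coordinates E = (0, 0), W = (1, 0), G = (0, 1), Q = (5, -3).
1. L is the centroid of triangle EQG ⇒ L = (5/3, -2/3)
2. S lies on line WL with WS:SL = 2:5 ⇒ S = (25/21, -4/21)
3. Z is the intersection of line QW and line SE ⇒ Z = (75/59, -12/59)
Z = Q + t·(W−Q) with t = 55/59, so QZ:ZW = t:(1−t) = 55/59:4/59

QZ:ZW = 55/4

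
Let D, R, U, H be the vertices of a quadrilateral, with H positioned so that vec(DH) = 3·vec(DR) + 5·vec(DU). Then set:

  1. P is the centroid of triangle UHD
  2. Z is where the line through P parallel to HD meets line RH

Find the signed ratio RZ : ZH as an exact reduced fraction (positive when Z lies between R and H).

RZ:ZH = -6

Work in coordinates with D = (0, 0), R = (1, 0), U = (0, 1), H = (3, 5).
1. P is the centroid of triangle UHD ⇒ P = (1, 2)
2. Z is where the line through P parallel to HD meets line RH ⇒ Z = (17/5, 6)
Z = R + t·(H−R) with t = 6/5, so RZ:ZH = t:(1−t) = 6/5:-1/5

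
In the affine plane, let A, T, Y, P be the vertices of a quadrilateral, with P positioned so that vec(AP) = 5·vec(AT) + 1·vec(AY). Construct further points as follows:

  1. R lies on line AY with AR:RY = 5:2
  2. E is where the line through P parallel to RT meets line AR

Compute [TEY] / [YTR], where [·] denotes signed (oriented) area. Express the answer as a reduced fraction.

Set A = (0, 0), T = (1, 0), Y = (0, 1), P = (5, 1); any affine frame gives the same invariant.
1. R lies on line AY with AR:RY = 5:2 ⇒ R = (0, 5/7)
2. E is where the line through P parallel to RT meets line AR ⇒ E = (0, 32/7)
2·[TEY] = 25/7, 2·[YTR] = -2/7
[TEY]:[YTR] = 25/7:-2/7 = -25/2

[TEY]:[YTR] = -25/2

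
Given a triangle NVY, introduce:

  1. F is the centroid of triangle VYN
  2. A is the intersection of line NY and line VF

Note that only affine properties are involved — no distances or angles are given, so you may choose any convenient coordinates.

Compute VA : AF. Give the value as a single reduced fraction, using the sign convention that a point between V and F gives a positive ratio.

Set N = (0, 0), V = (1, 0), Y = (0, 1); any affine frame gives the same invariant.
1. F is the centroid of triangle VYN ⇒ F = (1/3, 1/3)
2. A is the intersection of line NY and line VF ⇒ A = (0, 1/2)
A = V + t·(F−V) with t = 3/2, so VA:AF = t:(1−t) = 3/2:-1/2

VA:AF = -3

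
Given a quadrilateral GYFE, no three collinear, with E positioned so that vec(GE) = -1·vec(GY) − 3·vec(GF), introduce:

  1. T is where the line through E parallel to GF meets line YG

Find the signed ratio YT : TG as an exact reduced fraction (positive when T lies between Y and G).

YT:TG = -2

Work in coordinates with G = (0, 0), Y = (1, 0), F = (0, 1), E = (-1, -3).
1. T is where the line through E parallel to GF meets line YG ⇒ T = (-1, 0)
T = Y + t·(G−Y) with t = 2, so YT:TG = t:(1−t) = 2:-1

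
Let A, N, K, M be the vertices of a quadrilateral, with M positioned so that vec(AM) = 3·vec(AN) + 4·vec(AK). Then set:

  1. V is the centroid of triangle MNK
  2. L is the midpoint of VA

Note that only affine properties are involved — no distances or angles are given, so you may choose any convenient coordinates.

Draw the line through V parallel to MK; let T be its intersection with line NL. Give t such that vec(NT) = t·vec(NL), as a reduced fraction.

t = 8/7

Work in coordinates with A = (0, 0), N = (1, 0), K = (0, 1), M = (3, 4).
1. V is the centroid of triangle MNK ⇒ V = (4/3, 5/3)
2. L is the midpoint of VA ⇒ L = (2/3, 5/6)
through V parallel to MK: direction (-3, -3); meets NL at T = (13/21, 20/21)
T = N + t·(L−N) with t = 8/7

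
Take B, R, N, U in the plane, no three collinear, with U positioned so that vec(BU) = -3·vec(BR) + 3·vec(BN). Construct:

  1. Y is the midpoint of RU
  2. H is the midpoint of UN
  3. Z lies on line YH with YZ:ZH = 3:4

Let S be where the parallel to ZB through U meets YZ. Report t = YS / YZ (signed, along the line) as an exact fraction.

Choose coordinates B = (0, 0), R = (1, 0), N = (0, 1), U = (-3, 3).
1. Y is the midpoint of RU ⇒ Y = (-1, 3/2)
2. H is the midpoint of UN ⇒ H = (-3/2, 2)
3. Z lies on line YH with YZ:ZH = 3:4 ⇒ Z = (-17/14, 12/7)
through U parallel to ZB: direction (17/14, -12/7); meets YZ at S = (-59/14, 33/7)
S = Y + t·(Z−Y) with t = 15

t = 15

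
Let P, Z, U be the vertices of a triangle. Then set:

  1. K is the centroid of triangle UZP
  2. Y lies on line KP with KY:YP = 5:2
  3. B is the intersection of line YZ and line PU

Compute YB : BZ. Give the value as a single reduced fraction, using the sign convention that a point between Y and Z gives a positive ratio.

Work in coordinates with P = (0, 0), Z = (1, 0), U = (0, 1).
1. K is the centroid of triangle UZP ⇒ K = (1/3, 1/3)
2. Y lies on line KP with KY:YP = 5:2 ⇒ Y = (2/21, 2/21)
3. B is the intersection of line YZ and line PU ⇒ B = (0, 2/19)
B = Y + t·(Z−Y) with t = -2/19, so YB:BZ = t:(1−t) = -2/19:21/19

YB:BZ = -2/21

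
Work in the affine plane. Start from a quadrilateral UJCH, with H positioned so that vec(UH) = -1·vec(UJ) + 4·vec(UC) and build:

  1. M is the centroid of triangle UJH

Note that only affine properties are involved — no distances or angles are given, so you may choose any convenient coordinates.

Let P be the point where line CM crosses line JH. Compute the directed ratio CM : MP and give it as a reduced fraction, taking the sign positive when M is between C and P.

CM:MP = 1/2

Assign U = (0, 0), J = (1, 0), C = (0, 1), H = (-1, 4) — the answer is frame-independent, so this choice is without loss of generality.
1. M is the centroid of triangle UJH ⇒ M = (0, 4/3)
line CM meets JH at P = (0, 2)
M = C + t·(P−C) with t = 1/3, so CM:MP = 1/3:2/3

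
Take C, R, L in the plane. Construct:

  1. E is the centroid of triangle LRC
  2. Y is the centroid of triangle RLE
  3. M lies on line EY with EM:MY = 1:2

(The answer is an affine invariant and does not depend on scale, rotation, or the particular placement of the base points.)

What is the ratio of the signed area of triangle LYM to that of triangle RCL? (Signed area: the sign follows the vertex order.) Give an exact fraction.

Work in coordinates with C = (0, 0), R = (1, 0), L = (0, 1).
1. E is the centroid of triangle LRC ⇒ E = (1/3, 1/3)
2. Y is the centroid of triangle RLE ⇒ Y = (4/9, 4/9)
3. M lies on line EY with EM:MY = 1:2 ⇒ M = (10/27, 10/27)
2·[LYM] = -2/27, 2·[RCL] = -1
[LYM]:[RCL] = -2/27:-1 = 2/27

[LYM]:[RCL] = 2/27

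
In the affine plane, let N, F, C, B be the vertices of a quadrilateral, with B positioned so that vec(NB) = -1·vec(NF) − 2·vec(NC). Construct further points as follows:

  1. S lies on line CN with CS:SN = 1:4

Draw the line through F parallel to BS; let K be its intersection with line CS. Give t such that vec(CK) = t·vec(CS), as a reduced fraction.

t = 19

Work in coordinates with N = (0, 0), F = (1, 0), C = (0, 1), B = (-1, -2).
1. S lies on line CN with CS:SN = 1:4 ⇒ S = (0, 4/5)
through F parallel to BS: direction (1, 14/5); meets CS at K = (0, -14/5)
K = C + t·(S−C) with t = 19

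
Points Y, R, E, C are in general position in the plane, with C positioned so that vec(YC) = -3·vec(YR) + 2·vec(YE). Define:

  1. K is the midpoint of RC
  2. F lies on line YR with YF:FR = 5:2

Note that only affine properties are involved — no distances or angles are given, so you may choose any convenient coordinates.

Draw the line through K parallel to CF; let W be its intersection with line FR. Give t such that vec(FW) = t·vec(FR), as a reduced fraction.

t = 1/2

Work in coordinates with Y = (0, 0), R = (1, 0), E = (0, 1), C = (-3, 2).
1. K is the midpoint of RC ⇒ K = (-1, 1)
2. F lies on line YR with YF:FR = 5:2 ⇒ F = (5/7, 0)
through K parallel to CF: direction (26/7, -2); meets FR at W = (6/7, 0)
W = F + t·(R−F) with t = 1/2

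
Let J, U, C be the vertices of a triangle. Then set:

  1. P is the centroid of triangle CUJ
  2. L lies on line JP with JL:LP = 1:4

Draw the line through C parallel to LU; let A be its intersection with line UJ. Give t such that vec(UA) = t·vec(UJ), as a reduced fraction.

t = -13

Assign J = (0, 0), U = (1, 0), C = (0, 1) — the answer is frame-independent, so this choice is without loss of generality.
1. P is the centroid of triangle CUJ ⇒ P = (1/3, 1/3)
2. L lies on line JP with JL:LP = 1:4 ⇒ L = (1/15, 1/15)
through C parallel to LU: direction (14/15, -1/15); meets UJ at A = (14, 0)
A = U + t·(J−U) with t = -13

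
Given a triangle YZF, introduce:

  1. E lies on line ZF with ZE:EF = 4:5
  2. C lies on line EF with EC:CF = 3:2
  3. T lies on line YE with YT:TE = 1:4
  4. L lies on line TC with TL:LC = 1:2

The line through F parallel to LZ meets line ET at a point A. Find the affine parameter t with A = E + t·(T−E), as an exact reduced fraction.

t = -2/3

Choose coordinates Y = (0, 0), Z = (1, 0), F = (0, 1).
1. E lies on line ZF with ZE:EF = 4:5 ⇒ E = (5/9, 4/9)
2. C lies on line EF with EC:CF = 3:2 ⇒ C = (2/9, 7/9)
3. T lies on line YE with YT:TE = 1:4 ⇒ T = (1/9, 4/45)
4. L lies on line TC with TL:LC = 1:2 ⇒ L = (4/27, 43/135)
through F parallel to LZ: direction (23/27, -43/135); meets ET at A = (23/27, 92/135)
A = E + t·(T−E) with t = -2/3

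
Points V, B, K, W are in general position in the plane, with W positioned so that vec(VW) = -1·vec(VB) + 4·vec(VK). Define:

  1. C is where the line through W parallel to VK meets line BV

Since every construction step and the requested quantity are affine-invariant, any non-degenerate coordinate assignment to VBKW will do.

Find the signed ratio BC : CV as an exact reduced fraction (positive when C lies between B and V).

BC:CV = -2

Set V = (0, 0), B = (1, 0), K = (0, 1), W = (-1, 4); any affine frame gives the same invariant.
1. C is where the line through W parallel to VK meets line BV ⇒ C = (-1, 0)
C = B + t·(V−B) with t = 2, so BC:CV = t:(1−t) = 2:-1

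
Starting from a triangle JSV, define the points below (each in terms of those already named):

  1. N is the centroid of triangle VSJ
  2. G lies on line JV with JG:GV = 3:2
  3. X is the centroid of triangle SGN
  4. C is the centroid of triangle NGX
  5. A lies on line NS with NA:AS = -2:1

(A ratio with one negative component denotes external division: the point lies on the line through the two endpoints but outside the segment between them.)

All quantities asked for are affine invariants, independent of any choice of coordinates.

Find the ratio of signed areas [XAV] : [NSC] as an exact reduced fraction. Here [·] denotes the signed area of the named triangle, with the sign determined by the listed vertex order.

[XAV]:[NSC] = 75/4

Assign J = (0, 0), S = (1, 0), V = (0, 1) — the answer is frame-independent, so this choice is without loss of generality.
1. N is the centroid of triangle VSJ ⇒ N = (1/3, 1/3)
2. G lies on line JV with JG:GV = 3:2 ⇒ G = (0, 3/5)
3. X is the centroid of triangle SGN ⇒ X = (4/9, 14/45)
4. C is the centroid of triangle NGX ⇒ C = (7/27, 56/135)
5. A lies on line NS with NA:AS = -2:1 ⇒ A = (5/3, -1/3)
2·[XAV] = 5/9, 2·[NSC] = 4/135
[XAV]:[NSC] = 5/9:4/135 = 75/4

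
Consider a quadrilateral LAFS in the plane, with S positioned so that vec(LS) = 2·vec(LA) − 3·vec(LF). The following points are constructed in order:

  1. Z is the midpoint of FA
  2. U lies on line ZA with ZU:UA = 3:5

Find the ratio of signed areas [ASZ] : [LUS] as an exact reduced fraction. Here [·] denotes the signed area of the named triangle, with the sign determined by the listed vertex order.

Work in coordinates with L = (0, 0), A = (1, 0), F = (0, 1), S = (2, -3).
1. Z is the midpoint of FA ⇒ Z = (1/2, 1/2)
2. U lies on line ZA with ZU:UA = 3:5 ⇒ U = (11/16, 5/16)
2·[ASZ] = -1, 2·[LUS] = -43/16
[ASZ]:[LUS] = -1:-43/16 = 16/43

[ASZ]:[LUS] = 16/43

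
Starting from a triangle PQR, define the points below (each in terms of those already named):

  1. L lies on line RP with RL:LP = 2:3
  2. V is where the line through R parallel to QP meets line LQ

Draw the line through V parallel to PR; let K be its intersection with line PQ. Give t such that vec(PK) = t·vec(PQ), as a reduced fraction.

t = -2/3

Work in coordinates with P = (0, 0), Q = (1, 0), R = (0, 1).
1. L lies on line RP with RL:LP = 2:3 ⇒ L = (0, 3/5)
2. V is where the line through R parallel to QP meets line LQ ⇒ V = (-2/3, 1)
through V parallel to PR: direction (0, 1); meets PQ at K = (-2/3, 0)
K = P + t·(Q−P) with t = -2/3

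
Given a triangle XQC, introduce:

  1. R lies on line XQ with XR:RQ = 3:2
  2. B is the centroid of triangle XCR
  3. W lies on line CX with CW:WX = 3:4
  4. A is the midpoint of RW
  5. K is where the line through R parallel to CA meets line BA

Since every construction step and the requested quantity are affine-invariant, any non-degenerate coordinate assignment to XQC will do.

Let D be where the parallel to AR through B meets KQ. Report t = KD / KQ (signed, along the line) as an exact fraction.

t = -13/23

Assign X = (0, 0), Q = (1, 0), C = (0, 1) — the answer is frame-independent, so this choice is without loss of generality.
1. R lies on line XQ with XR:RQ = 3:2 ⇒ R = (3/5, 0)
2. B is the centroid of triangle XCR ⇒ B = (1/5, 1/3)
3. W lies on line CX with CW:WX = 3:4 ⇒ W = (0, 4/7)
4. A is the midpoint of RW ⇒ A = (3/10, 2/7)
5. K is where the line through R parallel to CA meets line BA ⇒ K = (21/40, 5/28)
through B parallel to AR: direction (3/10, -2/7); meets KQ at D = (59/230, 45/161)
D = K + t·(Q−K) with t = -13/23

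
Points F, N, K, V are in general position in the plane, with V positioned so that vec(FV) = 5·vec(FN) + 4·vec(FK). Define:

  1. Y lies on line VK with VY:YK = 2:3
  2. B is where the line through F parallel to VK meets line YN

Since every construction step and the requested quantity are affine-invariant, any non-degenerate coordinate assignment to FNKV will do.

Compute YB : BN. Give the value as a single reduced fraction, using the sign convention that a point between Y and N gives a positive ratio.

YB:BN = 5/3

Work in coordinates with F = (0, 0), N = (1, 0), K = (0, 1), V = (5, 4).
1. Y lies on line VK with VY:YK = 2:3 ⇒ Y = (3, 14/5)
2. B is where the line through F parallel to VK meets line YN ⇒ B = (7/4, 21/20)
B = Y + t·(N−Y) with t = 5/8, so YB:BN = t:(1−t) = 5/8:3/8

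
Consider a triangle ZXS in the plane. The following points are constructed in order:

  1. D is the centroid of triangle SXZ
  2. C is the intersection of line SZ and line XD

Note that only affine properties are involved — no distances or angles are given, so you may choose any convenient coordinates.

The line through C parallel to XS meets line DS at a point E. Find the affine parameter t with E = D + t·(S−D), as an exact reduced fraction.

Set Z = (0, 0), X = (1, 0), S = (0, 1); any affine frame gives the same invariant.
1. D is the centroid of triangle SXZ ⇒ D = (1/3, 1/3)
2. C is the intersection of line SZ and line XD ⇒ C = (0, 1/2)
through C parallel to XS: direction (-1, 1); meets DS at E = (1/2, 0)
E = D + t·(S−D) with t = -1/2

t = -1/2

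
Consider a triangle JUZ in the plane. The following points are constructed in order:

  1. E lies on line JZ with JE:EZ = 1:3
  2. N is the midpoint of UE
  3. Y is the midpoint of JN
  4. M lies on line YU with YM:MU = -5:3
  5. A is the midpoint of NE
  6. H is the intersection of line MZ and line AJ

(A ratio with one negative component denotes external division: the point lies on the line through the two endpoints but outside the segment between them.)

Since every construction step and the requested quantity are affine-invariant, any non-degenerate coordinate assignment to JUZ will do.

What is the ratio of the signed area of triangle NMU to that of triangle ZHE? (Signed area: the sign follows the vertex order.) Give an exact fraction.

Assign J = (0, 0), U = (1, 0), Z = (0, 1) — the answer is frame-independent, so this choice is without loss of generality.
1. E lies on line JZ with JE:EZ = 1:3 ⇒ E = (0, 1/4)
2. N is the midpoint of UE ⇒ N = (1/2, 1/8)
3. Y is the midpoint of JN ⇒ Y = (1/4, 1/16)
4. M lies on line YU with YM:MU = -5:3 ⇒ M = (17/8, -3/32)
5. A is the midpoint of NE ⇒ A = (1/4, 3/16)
6. H is the intersection of line MZ and line AJ ⇒ H = (34/43, 51/86)
2·[NMU] = -3/32, 2·[ZHE] = -51/86
[NMU]:[ZHE] = -3/32:-51/86 = 43/272

[NMU]:[ZHE] = 43/272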